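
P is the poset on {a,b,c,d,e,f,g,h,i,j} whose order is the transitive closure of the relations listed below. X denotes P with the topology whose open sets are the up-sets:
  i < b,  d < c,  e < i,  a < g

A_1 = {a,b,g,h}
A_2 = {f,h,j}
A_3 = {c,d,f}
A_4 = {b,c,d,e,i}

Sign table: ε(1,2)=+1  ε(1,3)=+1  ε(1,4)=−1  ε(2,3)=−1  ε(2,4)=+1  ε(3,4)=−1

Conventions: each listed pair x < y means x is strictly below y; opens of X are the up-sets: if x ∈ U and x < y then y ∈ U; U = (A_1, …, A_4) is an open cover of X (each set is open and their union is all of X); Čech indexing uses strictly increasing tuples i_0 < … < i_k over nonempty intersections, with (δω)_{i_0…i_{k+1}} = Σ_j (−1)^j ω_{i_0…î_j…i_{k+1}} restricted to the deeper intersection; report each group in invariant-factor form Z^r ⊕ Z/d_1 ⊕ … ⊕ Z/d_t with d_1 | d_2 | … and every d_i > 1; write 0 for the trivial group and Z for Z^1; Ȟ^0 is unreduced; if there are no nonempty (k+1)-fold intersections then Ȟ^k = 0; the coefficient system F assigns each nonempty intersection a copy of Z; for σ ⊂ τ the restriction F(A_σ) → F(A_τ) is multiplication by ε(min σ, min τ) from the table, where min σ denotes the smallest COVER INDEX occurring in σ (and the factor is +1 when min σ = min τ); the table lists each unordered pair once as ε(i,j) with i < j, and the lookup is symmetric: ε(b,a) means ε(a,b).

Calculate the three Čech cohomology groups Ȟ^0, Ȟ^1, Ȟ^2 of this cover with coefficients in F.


cover nerve:
  A12={h} A14={b} A23={f} A34={c,d}
C dims 4,4; δ0: rk 4, SNF 1^3·2
Ȟ^0: (4−4)−0=0 ⇒ 0
Ȟ^1: (4−0)−4=0 plus torsion [2] ⇒ Z/2
Ȟ^2: (0−0)−0=0 ⇒ 0

Ȟ^0 ≅ 0; Ȟ^1 ≅ Z/2; Ȟ^2 ≅ 0


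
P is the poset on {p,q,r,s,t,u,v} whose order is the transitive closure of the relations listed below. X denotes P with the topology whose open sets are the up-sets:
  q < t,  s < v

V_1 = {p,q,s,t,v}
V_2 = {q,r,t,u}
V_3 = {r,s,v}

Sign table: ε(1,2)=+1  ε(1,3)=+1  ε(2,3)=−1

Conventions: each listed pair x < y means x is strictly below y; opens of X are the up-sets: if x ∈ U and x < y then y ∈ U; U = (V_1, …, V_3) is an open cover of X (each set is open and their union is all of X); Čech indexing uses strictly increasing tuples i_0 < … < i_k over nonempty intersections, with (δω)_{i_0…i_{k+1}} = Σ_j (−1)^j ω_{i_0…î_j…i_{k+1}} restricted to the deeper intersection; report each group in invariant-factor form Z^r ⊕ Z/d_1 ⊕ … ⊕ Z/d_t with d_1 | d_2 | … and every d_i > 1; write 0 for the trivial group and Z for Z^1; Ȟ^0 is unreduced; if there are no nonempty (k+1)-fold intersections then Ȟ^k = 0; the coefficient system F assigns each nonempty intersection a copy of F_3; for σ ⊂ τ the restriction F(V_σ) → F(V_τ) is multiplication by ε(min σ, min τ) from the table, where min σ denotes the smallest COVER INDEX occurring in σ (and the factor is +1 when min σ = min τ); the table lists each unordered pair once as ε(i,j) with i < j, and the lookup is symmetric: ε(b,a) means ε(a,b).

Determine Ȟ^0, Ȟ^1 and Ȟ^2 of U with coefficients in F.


Ȟ^0(U;F) ≅ 0; Ȟ^1(U;F) ≅ 0; Ȟ^2(U;F) ≅ 0

nonempty overlaps:
  V12={q,t} V13={s,v} V23={r}
C dims 3,3; δ0: rk_F3 3
degree 0: 3−3−0 = 0 → Ȟ^0 ≅ 0
degree 1: 3−0−3 = 0 → Ȟ^1 ≅ 0
degree 2: 0−0−0 = 0 → Ȟ^2 ≅ 0


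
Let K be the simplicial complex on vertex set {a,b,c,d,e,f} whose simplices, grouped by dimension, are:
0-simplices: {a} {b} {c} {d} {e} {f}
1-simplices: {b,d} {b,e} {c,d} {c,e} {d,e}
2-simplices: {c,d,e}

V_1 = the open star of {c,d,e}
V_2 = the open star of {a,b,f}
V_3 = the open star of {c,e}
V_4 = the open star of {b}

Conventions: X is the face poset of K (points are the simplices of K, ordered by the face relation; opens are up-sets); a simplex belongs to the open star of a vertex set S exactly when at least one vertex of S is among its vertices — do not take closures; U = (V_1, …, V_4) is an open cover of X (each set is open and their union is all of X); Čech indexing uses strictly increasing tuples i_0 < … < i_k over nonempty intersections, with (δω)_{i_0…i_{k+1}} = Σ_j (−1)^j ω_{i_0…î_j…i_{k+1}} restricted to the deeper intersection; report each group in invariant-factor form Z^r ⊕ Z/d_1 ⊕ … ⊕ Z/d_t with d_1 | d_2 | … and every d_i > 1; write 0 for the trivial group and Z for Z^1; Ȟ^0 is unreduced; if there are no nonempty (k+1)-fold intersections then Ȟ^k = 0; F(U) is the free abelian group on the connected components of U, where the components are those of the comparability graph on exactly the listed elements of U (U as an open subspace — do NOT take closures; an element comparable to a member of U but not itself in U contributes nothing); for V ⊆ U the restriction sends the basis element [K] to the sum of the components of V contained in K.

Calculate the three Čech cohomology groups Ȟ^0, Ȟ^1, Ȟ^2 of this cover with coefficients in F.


Ȟ^0(U;F) ≅ Z^3,  Ȟ^1(U;F) ≅ Z,  Ȟ^2(U;F) ≅ 0

nerve simplices:
  V1={{c},{d},{e},{b,d},{b,e},{c,d},{c,e},{d,e},{c,d,e}} V2={{a},{b},{f},{b,d},{b,e}} V3={{c},{e},{b,e},{c,d},{c,e},{d,e},{c,d,e}} V4={{b},{b,d},{b,e}}
  V12={{b,d},{b,e}} V13={{c},{e},{b,e},{c,d},{c,e},{d,e},{c,d,e}} V14={{b,d},{b,e}} V23={{b,e}} V24={{b},{b,d},{b,e}} V34={{b,e}}
  V123={{b,e}} V124={{b,d},{b,e}} V134={{b,e}} V234={{b,e}}
  V1234={{b,e}}
components per intersection:
  V1: {{c},{d},{e},{b,d},{b,e},{c,d},{c,e},{d,e},{c,d,e}}
  V2: {{a}} {{b},{b,d},{b,e}} {{f}}
  V3: {{c},{e},{b,e},{c,d},{c,e},{d,e},{c,d,e}}
  V4: {{b},{b,d},{b,e}}
  V12: {{b,d}} {{b,e}}
  V13: {{c},{e},{b,e},{c,d},{c,e},{d,e},{c,d,e}}
  V14: {{b,d}} {{b,e}}
  V23: {{b,e}}
  V24: {{b},{b,d},{b,e}}
  V34: {{b,e}}
  V123: {{b,e}}
  V124: {{b,d}} {{b,e}}
  V134: {{b,e}}
  V234: {{b,e}}
  V1234: {{b,e}}
C dims 6,8,5,1; δ0: rk 3, SNF 1^3; δ1: rk 4, SNF 1^4; δ2: rk 1, SNF 1^1
degree 0: 6−3−0 = 3 → Ȟ^0 ≅ Z^3
degree 1: 8−4−3 = 1 → Ȟ^1 ≅ Z
degree 2: 5−1−4 = 0 → Ȟ^2 ≅ 0


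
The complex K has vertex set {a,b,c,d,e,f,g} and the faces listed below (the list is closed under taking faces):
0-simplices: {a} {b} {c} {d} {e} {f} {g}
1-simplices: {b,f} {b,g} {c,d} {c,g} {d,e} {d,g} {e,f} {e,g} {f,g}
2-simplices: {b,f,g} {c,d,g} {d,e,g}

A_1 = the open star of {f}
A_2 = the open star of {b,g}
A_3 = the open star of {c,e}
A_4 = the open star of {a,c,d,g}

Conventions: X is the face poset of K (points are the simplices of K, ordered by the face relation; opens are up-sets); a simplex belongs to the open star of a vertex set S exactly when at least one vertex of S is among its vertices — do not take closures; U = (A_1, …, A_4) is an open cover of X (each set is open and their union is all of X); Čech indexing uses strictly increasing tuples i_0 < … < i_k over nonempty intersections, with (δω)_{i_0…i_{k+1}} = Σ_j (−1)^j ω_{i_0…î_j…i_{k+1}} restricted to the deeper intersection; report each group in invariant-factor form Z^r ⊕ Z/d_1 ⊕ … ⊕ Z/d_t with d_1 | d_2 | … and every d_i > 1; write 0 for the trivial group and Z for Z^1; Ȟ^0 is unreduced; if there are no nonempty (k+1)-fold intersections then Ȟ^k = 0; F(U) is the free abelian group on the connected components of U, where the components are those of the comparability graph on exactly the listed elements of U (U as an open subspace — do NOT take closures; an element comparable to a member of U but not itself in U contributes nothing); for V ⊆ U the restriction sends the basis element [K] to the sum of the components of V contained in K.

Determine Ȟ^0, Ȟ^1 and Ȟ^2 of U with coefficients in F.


Ȟ^0 ≅ Z^2, Ȟ^1 ≅ Z, Ȟ^2 ≅ 0

nerve of the cover:
  A1={{f},{b,f},{e,f},{f,g},{b,f,g}} A2={{b},{g},{b,f},{b,g},{c,g},{d,g},{e,g},{f,g},{b,f,g},{c,d,g},{d,e,g}} A3={{c},{e},{c,d},{c,g},{d,e},{e,f},{e,g},{c,d,g},{d,e,g}} A4={{a},{c},{d},{g},{b,g},{c,d},{c,g},{d,e},{d,g},{e,g},{f,g},{b,f,g},{c,d,g},{d,e,g}}
  A12={{b,f},{f,g},{b,f,g}} A13={{e,f}} A14={{f,g},{b,f,g}} A23={{c,g},{e,g},{c,d,g},{d,e,g}} A24={{g},{b,g},{c,g},{d,g},{e,g},{f,g},{b,f,g},{c,d,g},{d,e,g}} A34={{c},{c,d},{c,g},{d,e},{e,g},{c,d,g},{d,e,g}}
  A124={{f,g},{b,f,g}} A234={{c,g},{e,g},{c,d,g},{d,e,g}}
components per intersection:
  A1: {{f},{b,f},{e,f},{f,g},{b,f,g}}
  A2: {{b},{g},{b,f},{b,g},{c,g},{d,g},{e,g},{f,g},{b,f,g},{c,d,g},{d,e,g}}
  A3: {{c},{c,d},{c,g},{c,d,g}} {{e},{d,e},{e,f},{e,g},{d,e,g}}
  A4: {{a}} {{c},{d},{g},{b,g},{c,d},{c,g},{d,e},{d,g},{e,g},{f,g},{b,f,g},{c,d,g},{d,e,g}}
  A12: {{b,f},{f,g},{b,f,g}}
  A13: {{e,f}}
  A14: {{f,g},{b,f,g}}
  A23: {{c,g},{c,d,g}} {{e,g},{d,e,g}}
  A24: {{g},{b,g},{c,g},{d,g},{e,g},{f,g},{b,f,g},{c,d,g},{d,e,g}}
  A34: {{c},{c,d},{c,g},{c,d,g}} {{d,e},{e,g},{d,e,g}}
  A124: {{f,g},{b,f,g}}
  A234: {{c,g},{c,d,g}} {{e,g},{d,e,g}}
C dims 6,8,3; δ0: rk 4, SNF 1^4; δ1: rk 3, SNF 1^3
Ȟ^0 = (6 − 4) − 0 = 2, so Ȟ^0 ≅ Z^2
Ȟ^1 = (8 − 3) − 4 = 1, so Ȟ^1 ≅ Z
Ȟ^2 = (3 − 0) − 3 = 0, so Ȟ^2 ≅ 0


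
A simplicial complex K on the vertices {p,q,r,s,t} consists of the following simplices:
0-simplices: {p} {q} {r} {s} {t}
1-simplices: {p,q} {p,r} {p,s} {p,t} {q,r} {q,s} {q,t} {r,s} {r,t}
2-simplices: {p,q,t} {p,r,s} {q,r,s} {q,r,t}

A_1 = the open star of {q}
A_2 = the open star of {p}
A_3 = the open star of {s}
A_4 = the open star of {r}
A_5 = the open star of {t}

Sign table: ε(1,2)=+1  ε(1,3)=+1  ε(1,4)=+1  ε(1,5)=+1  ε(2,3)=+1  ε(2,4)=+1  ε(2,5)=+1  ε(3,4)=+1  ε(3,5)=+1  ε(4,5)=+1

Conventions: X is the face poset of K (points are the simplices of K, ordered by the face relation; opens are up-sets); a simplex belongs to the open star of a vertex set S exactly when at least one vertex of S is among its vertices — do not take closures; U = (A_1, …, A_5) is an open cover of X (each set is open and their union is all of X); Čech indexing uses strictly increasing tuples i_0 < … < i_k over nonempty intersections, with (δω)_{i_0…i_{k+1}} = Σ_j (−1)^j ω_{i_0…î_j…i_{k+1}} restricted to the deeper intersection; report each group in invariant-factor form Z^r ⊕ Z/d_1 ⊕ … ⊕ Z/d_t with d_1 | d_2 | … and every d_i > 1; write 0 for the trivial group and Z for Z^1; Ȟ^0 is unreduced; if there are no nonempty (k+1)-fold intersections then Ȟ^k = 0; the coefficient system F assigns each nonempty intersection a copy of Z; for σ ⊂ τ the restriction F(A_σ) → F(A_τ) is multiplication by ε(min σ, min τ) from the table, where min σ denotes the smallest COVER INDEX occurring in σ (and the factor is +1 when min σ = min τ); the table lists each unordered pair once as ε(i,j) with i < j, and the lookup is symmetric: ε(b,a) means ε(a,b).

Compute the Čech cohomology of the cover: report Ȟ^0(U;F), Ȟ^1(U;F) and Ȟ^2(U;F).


Ȟ^0(U;F) ≅ Z, Ȟ^1(U;F) ≅ Z, Ȟ^2(U;F) ≅ 0

nerve simplices:
  A1={{q},{p,q},{q,r},{q,s},{q,t},{p,q,t},{q,r,s},{q,r,t}} A2={{p},{p,q},{p,r},{p,s},{p,t},{p,q,t},{p,r,s}} A3={{s},{p,s},{q,s},{r,s},{p,r,s},{q,r,s}} A4={{r},{p,r},{q,r},{r,s},{r,t},{p,r,s},{q,r,s},{q,r,t}} A5={{t},{p,t},{q,t},{r,t},{p,q,t},{q,r,t}}
  A12={{p,q},{p,q,t}} A13={{q,s},{q,r,s}} A14={{q,r},{q,r,s},{q,r,t}} A15={{q,t},{p,q,t},{q,r,t}} A23={{p,s},{p,r,s}} A24={{p,r},{p,r,s}} A25={{p,t},{p,q,t}} A34={{r,s},{p,r,s},{q,r,s}} A45={{r,t},{q,r,t}}
  A125={{p,q,t}} A134={{q,r,s}} A145={{q,r,t}} A234={{p,r,s}}
C dims 5,9,4; δ0: rk 4, SNF 1^4; δ1: rk 4, SNF 1^4
degree 0: 5−4−0 = 1 → Ȟ^0 ≅ Z
degree 1: 9−4−4 = 1 → Ȟ^1 ≅ Z
degree 2: 4−0−4 = 0 → Ȟ^2 ≅ 0


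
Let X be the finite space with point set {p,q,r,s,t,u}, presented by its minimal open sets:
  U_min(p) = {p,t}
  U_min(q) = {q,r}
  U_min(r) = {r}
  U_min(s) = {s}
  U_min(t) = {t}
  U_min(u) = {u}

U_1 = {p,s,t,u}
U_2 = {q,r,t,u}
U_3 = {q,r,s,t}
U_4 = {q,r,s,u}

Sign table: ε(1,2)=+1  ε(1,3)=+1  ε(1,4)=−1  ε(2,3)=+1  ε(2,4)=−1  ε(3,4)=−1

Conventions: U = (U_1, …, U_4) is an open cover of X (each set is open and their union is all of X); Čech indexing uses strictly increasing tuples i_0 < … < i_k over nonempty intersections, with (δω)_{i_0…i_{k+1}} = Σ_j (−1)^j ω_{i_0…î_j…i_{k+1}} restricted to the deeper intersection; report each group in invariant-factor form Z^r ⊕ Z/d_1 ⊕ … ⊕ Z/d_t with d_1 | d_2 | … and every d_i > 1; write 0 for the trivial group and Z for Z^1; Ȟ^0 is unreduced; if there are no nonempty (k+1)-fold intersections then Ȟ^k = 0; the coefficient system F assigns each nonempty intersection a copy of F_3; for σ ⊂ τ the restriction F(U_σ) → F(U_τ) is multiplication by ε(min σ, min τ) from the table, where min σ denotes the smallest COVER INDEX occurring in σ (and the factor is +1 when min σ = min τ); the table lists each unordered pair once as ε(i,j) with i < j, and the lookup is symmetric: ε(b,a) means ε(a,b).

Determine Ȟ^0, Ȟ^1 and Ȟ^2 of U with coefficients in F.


nerve of the cover:
  U12={t,u} U13={s,t} U14={s,u} U23={q,r,t} U24={q,r,u} U34={q,r,s}
  U123={t} U124={u} U134={s} U234={q,r}
C dims 4,6,4; δ0: rk_F3 3; δ1: rk_F3 3
Ȟ^0 = (4 − 3) − 0 = 1, so Ȟ^0 ≅ Z/3
Ȟ^1 = (6 − 3) − 3 = 0, so Ȟ^1 ≅ 0
Ȟ^2 = (4 − 0) − 3 = 1, so Ȟ^2 ≅ Z/3

Ȟ^0(U;F) ≅ Z/3,  Ȟ^1(U;F) ≅ 0,  Ȟ^2(U;F) ≅ Z/3


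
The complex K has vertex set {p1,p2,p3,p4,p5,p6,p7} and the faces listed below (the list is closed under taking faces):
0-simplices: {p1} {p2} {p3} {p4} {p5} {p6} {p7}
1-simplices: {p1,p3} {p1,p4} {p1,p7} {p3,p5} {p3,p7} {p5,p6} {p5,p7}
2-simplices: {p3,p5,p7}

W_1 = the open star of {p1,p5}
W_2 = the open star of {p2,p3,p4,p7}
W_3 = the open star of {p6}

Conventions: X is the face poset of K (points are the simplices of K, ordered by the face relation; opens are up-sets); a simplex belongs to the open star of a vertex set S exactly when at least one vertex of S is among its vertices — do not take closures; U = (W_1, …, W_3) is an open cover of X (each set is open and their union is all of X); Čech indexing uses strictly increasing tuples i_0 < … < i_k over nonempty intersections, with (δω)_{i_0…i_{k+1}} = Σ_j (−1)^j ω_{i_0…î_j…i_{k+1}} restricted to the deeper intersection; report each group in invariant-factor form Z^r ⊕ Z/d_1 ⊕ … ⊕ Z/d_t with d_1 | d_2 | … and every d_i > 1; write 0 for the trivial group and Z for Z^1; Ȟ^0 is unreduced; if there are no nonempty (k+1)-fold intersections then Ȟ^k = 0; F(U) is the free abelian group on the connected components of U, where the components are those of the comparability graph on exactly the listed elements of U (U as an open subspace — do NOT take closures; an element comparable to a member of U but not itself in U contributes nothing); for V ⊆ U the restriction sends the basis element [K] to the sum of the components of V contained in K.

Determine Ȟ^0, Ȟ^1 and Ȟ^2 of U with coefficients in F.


intersection data:
  W1={{p1},{p5},{p1,p3},{p1,p4},{p1,p7},{p3,p5},{p5,p6},{p5,p7},{p3,p5,p7}} W2={{p2},{p3},{p4},{p7},{p1,p3},{p1,p4},{p1,p7},{p3,p5},{p3,p7},{p5,p7},{p3,p5,p7}} W3={{p6},{p5,p6}}
  W12={{p1,p3},{p1,p4},{p1,p7},{p3,p5},{p5,p7},{p3,p5,p7}} W13={{p5,p6}}
components per intersection:
  W1: {{p1},{p1,p3},{p1,p4},{p1,p7}} {{p5},{p3,p5},{p5,p6},{p5,p7},{p3,p5,p7}}
  W2: {{p2}} {{p3},{p7},{p1,p3},{p1,p7},{p3,p5},{p3,p7},{p5,p7},{p3,p5,p7}} {{p4},{p1,p4}}
  W3: {{p6},{p5,p6}}
  W12: {{p1,p3}} {{p1,p4}} {{p1,p7}} {{p3,p5},{p5,p7},{p3,p5,p7}}
  W13: {{p5,p6}}
C dims 6,5; δ0: rk 4, SNF 1^4
Ȟ^0 = (6 − 4) − 0 = 2, so Ȟ^0 ≅ Z^2
Ȟ^1 = (5 − 0) − 4 = 1, so Ȟ^1 ≅ Z
Ȟ^2 = (0 − 0) − 0 = 0, so Ȟ^2 ≅ 0

Ȟ^0(U;F) ≅ Z^2, Ȟ^1(U;F) ≅ Z and Ȟ^2(U;F) ≅ 0


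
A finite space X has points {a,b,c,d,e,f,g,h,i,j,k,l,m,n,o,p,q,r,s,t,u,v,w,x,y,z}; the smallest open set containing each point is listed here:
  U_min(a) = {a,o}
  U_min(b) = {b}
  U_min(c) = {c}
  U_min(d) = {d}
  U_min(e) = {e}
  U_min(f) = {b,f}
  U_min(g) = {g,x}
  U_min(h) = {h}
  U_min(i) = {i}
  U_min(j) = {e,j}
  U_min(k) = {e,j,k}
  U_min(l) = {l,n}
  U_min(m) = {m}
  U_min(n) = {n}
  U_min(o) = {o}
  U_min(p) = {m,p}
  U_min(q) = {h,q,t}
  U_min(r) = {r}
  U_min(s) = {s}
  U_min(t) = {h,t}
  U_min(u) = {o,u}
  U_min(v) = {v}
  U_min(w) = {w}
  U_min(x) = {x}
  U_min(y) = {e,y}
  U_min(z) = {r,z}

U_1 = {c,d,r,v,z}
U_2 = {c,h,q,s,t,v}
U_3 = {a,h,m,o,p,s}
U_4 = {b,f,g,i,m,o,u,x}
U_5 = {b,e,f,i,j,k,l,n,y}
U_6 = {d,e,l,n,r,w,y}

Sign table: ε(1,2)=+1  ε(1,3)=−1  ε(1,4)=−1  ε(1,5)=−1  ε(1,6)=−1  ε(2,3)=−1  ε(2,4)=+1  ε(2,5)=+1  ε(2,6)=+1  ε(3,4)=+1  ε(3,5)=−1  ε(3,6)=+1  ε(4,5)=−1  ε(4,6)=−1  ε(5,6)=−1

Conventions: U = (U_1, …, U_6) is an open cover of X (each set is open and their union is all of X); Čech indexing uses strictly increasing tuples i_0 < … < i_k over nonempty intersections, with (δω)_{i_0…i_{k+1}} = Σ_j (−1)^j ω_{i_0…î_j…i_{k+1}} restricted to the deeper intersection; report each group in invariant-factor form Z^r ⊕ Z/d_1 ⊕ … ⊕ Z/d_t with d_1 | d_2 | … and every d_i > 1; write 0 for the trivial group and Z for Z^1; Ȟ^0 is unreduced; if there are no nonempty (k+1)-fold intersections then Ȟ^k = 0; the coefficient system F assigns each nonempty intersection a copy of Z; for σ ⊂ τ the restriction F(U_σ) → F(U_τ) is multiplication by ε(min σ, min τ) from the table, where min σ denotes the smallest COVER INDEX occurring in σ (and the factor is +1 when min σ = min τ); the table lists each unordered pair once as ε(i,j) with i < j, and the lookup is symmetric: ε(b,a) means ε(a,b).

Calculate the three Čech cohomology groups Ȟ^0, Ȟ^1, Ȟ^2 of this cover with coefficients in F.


cover nerve:
  U12={c,v} U16={d,r} U23={h,s} U34={m,o} U45={b,f,i} U56={e,l,n,y}
C dims 6,6; δ0: rk 5, SNF 1^5
Ȟ^0: (6−5)−0=1 ⇒ Z
Ȟ^1: (6−0)−5=1 ⇒ Z
Ȟ^2: (0−0)−0=0 ⇒ 0

Ȟ^0 = Z,  Ȟ^1 = Z,  Ȟ^2 = 0


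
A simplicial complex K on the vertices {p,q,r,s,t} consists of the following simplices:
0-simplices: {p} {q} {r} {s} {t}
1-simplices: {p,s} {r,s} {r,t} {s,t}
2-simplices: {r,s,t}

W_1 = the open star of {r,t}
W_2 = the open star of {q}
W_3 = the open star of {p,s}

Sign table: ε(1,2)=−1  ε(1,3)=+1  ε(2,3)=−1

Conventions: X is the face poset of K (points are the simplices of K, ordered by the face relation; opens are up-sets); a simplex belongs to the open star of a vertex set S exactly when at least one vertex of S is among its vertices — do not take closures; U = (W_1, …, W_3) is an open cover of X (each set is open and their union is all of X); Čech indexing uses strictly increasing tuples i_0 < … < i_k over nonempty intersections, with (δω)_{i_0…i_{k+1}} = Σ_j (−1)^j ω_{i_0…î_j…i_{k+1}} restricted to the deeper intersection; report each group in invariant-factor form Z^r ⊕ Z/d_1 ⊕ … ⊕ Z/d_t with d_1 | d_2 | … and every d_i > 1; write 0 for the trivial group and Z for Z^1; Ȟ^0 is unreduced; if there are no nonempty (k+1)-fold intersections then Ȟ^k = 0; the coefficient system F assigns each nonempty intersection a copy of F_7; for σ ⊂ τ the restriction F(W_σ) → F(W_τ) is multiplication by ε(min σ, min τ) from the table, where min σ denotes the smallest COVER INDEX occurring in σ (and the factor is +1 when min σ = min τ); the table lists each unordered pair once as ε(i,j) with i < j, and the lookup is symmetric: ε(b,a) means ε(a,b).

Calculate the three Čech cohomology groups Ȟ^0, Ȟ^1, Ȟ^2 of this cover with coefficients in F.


Ȟ^0(U;F) ≅ Z/7 ⊕ Z/7; Ȟ^1(U;F) ≅ 0; Ȟ^2(U;F) ≅ 0

nonempty intersections:
  W1={{r},{t},{r,s},{r,t},{s,t},{r,s,t}} W2={{q}} W3={{p},{s},{p,s},{r,s},{s,t},{r,s,t}}
  W13={{r,s},{s,t},{r,s,t}}
C dims 3,1; δ0: rk_F7 1
Ȟ^0: (3−1)−0=2 ⇒ Z/7 ⊕ Z/7
Ȟ^1: (1−0)−1=0 ⇒ 0
Ȟ^2: (0−0)−0=0 ⇒ 0


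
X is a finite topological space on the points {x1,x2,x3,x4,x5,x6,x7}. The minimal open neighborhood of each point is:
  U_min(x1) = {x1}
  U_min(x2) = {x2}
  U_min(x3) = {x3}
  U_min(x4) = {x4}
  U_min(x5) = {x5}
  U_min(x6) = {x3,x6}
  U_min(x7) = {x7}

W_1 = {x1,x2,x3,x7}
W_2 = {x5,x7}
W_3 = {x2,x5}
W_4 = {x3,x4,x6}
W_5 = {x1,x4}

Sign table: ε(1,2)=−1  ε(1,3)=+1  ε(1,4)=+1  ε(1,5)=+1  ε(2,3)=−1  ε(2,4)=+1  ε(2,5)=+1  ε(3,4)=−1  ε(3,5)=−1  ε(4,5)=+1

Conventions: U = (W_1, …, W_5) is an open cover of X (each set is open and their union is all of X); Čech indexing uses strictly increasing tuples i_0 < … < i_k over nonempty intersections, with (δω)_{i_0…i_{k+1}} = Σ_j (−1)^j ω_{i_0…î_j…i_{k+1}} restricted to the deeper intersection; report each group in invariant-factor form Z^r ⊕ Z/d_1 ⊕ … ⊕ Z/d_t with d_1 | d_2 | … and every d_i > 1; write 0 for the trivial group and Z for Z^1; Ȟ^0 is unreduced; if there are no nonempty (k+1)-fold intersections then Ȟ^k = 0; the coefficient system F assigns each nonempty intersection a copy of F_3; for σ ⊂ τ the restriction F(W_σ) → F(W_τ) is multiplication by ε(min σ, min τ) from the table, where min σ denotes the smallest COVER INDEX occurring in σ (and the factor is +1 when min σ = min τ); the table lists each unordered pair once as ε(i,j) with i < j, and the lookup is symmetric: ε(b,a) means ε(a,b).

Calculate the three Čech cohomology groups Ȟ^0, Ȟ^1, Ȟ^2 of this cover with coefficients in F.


nerve simplices:
  W12={x7} W13={x2} W14={x3} W15={x1} W23={x5} W45={x4}
C dims 5,6; δ0: rk_F3 4
degree 0: 5−4−0 = 1 → Ȟ^0 ≅ Z/3
degree 1: 6−0−4 = 2 → Ȟ^1 ≅ Z/3 ⊕ Z/3
degree 2: 0−0−0 = 0 → Ȟ^2 ≅ 0

Ȟ^0(U;F) ≅ Z/3,  Ȟ^1(U;F) ≅ Z/3 ⊕ Z/3,  Ȟ^2(U;F) ≅ 0


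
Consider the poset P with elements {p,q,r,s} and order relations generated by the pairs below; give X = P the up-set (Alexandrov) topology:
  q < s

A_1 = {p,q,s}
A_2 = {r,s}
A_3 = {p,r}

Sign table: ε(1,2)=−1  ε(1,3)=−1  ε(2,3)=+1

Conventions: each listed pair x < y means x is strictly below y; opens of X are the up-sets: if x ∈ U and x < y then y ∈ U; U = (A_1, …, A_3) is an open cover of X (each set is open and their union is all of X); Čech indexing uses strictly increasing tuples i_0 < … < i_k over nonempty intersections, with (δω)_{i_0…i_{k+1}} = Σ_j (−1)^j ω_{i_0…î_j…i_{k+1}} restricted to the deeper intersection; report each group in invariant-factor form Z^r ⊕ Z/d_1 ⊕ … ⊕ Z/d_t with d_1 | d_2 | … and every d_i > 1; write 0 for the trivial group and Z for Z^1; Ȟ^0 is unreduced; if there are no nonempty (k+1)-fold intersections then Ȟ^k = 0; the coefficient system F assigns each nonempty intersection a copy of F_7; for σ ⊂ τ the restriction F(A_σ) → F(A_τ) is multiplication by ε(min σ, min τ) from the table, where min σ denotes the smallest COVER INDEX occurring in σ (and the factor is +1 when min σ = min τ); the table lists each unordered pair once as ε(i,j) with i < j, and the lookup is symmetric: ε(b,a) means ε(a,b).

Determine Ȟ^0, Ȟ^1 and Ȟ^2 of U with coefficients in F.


Ȟ^0 ≅ Z/7; Ȟ^1 ≅ Z/7; Ȟ^2 ≅ 0

nerve of the cover:
  A12={s} A13={p} A23={r}
C dims 3,3; δ0: rk_F7 2
Ȟ^0 = (3 − 2) − 0 = 1, so Ȟ^0 ≅ Z/7
Ȟ^1 = (3 − 0) − 2 = 1, so Ȟ^1 ≅ Z/7
Ȟ^2 = (0 − 0) − 0 = 0, so Ȟ^2 ≅ 0


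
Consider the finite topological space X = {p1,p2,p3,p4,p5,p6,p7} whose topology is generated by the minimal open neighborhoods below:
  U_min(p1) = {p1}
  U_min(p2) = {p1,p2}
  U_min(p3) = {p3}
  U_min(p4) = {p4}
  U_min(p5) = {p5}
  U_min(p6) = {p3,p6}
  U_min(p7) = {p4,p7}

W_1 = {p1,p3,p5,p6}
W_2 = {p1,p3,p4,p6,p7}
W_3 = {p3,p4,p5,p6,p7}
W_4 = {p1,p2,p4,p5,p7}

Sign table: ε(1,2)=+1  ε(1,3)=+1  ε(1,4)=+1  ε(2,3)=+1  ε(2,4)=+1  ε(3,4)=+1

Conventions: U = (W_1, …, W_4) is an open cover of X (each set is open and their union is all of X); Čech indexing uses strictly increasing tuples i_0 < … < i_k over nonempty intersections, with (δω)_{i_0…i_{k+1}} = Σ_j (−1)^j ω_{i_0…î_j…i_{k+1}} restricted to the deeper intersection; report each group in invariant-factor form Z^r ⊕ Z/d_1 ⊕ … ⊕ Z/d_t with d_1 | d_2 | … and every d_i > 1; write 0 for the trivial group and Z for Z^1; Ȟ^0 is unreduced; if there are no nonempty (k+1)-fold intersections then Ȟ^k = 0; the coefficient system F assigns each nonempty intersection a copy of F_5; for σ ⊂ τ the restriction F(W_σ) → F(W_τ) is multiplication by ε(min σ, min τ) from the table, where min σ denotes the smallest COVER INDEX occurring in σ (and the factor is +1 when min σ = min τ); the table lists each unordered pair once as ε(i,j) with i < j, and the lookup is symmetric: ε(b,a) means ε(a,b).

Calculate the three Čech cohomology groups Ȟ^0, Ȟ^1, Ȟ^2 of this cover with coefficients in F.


Ȟ^0 = Z/5,  Ȟ^1 = 0,  Ȟ^2 = Z/5

cover nerve:
  W12={p1,p3,p6} W13={p3,p5,p6} W14={p1,p5} W23={p3,p4,p6,p7} W24={p1,p4,p7} W34={p4,p5,p7}
  W123={p3,p6} W124={p1} W134={p5} W234={p4,p7}
C dims 4,6,4; δ0: rk_F5 3; δ1: rk_F5 3
Ȟ^0: (4−3)−0=1 ⇒ Z/5
Ȟ^1: (6−3)−3=0 ⇒ 0
Ȟ^2: (4−0)−3=1 ⇒ Z/5


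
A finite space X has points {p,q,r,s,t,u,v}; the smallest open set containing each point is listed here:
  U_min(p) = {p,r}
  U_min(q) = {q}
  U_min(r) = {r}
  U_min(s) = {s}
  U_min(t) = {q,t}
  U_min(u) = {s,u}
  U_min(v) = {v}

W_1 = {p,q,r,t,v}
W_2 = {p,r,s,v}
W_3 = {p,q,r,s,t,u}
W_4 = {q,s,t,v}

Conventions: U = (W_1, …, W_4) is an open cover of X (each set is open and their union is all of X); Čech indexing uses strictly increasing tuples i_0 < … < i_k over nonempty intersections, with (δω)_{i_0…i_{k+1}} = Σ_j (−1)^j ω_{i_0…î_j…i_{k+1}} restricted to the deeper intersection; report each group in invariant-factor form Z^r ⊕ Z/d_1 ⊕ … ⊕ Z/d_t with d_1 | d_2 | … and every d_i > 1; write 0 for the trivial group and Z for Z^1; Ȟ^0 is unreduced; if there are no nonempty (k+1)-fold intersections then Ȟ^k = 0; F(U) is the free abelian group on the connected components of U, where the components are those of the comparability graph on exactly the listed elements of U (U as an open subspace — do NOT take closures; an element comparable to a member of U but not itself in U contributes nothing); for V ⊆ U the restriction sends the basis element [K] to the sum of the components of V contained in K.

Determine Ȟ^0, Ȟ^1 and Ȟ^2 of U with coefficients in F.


Ȟ^0(U;F) ≅ Z^4, Ȟ^1(U;F) ≅ 0 and Ȟ^2(U;F) ≅ 0

nerve of the cover:
  W12={p,r,v} W13={p,q,r,t} W14={q,t,v} W23={p,r,s} W24={s,v} W34={q,s,t}
  W123={p,r} W124={v} W134={q,t} W234={s}
components per intersection:
  W1: {p,r} {q,t} {v}
  W2: {p,r} {s} {v}
  W3: {p,r} {q,t} {s,u}
  W4: {q,t} {s} {v}
  W12: {p,r} {v}
  W13: {p,r} {q,t}
  W14: {q,t} {v}
  W23: {p,r} {s}
  W24: {s} {v}
  W34: {q,t} {s}
  W123: {p,r}
  W124: {v}
  W134: {q,t}
  W234: {s}
C dims 12,12,4; δ0: rk 8, SNF 1^8; δ1: rk 4, SNF 1^4
Ȟ^0 = (12 − 8) − 0 = 4, so Ȟ^0 ≅ Z^4
Ȟ^1 = (12 − 4) − 8 = 0, so Ȟ^1 ≅ 0
Ȟ^2 = (4 − 0) − 4 = 0, so Ȟ^2 ≅ 0


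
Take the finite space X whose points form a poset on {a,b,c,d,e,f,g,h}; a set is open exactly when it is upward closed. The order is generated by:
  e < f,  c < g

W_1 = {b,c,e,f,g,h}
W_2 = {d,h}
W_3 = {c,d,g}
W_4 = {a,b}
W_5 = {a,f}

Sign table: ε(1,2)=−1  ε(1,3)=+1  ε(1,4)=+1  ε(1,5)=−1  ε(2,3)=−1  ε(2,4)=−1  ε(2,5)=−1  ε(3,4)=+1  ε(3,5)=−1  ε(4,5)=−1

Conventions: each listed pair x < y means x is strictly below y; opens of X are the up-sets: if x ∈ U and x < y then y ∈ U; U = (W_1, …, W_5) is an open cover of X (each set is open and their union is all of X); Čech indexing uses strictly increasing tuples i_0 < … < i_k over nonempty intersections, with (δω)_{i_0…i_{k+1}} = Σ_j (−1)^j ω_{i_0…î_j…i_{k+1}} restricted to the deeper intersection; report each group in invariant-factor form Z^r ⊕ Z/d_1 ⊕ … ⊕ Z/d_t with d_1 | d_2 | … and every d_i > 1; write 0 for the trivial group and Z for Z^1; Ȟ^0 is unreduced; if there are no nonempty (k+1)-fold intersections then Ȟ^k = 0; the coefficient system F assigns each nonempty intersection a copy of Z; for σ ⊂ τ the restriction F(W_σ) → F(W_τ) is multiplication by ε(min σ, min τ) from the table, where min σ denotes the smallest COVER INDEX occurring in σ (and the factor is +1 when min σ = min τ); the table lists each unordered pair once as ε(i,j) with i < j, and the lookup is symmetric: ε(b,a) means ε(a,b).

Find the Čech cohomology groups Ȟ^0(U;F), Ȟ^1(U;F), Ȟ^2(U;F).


nonempty overlaps:
  W12={h} W13={c,g} W14={b} W15={f} W23={d} W45={a}
C dims 5,6; δ0: rk 4, SNF 1^4
degree 0: 5−4−0 = 1 → Ȟ^0 ≅ Z
degree 1: 6−0−4 = 2 → Ȟ^1 ≅ Z^2
degree 2: 0−0−0 = 0 → Ȟ^2 ≅ 0

Ȟ^0(U;F) ≅ Z,  Ȟ^1(U;F) ≅ Z^2,  Ȟ^2(U;F) ≅ 0


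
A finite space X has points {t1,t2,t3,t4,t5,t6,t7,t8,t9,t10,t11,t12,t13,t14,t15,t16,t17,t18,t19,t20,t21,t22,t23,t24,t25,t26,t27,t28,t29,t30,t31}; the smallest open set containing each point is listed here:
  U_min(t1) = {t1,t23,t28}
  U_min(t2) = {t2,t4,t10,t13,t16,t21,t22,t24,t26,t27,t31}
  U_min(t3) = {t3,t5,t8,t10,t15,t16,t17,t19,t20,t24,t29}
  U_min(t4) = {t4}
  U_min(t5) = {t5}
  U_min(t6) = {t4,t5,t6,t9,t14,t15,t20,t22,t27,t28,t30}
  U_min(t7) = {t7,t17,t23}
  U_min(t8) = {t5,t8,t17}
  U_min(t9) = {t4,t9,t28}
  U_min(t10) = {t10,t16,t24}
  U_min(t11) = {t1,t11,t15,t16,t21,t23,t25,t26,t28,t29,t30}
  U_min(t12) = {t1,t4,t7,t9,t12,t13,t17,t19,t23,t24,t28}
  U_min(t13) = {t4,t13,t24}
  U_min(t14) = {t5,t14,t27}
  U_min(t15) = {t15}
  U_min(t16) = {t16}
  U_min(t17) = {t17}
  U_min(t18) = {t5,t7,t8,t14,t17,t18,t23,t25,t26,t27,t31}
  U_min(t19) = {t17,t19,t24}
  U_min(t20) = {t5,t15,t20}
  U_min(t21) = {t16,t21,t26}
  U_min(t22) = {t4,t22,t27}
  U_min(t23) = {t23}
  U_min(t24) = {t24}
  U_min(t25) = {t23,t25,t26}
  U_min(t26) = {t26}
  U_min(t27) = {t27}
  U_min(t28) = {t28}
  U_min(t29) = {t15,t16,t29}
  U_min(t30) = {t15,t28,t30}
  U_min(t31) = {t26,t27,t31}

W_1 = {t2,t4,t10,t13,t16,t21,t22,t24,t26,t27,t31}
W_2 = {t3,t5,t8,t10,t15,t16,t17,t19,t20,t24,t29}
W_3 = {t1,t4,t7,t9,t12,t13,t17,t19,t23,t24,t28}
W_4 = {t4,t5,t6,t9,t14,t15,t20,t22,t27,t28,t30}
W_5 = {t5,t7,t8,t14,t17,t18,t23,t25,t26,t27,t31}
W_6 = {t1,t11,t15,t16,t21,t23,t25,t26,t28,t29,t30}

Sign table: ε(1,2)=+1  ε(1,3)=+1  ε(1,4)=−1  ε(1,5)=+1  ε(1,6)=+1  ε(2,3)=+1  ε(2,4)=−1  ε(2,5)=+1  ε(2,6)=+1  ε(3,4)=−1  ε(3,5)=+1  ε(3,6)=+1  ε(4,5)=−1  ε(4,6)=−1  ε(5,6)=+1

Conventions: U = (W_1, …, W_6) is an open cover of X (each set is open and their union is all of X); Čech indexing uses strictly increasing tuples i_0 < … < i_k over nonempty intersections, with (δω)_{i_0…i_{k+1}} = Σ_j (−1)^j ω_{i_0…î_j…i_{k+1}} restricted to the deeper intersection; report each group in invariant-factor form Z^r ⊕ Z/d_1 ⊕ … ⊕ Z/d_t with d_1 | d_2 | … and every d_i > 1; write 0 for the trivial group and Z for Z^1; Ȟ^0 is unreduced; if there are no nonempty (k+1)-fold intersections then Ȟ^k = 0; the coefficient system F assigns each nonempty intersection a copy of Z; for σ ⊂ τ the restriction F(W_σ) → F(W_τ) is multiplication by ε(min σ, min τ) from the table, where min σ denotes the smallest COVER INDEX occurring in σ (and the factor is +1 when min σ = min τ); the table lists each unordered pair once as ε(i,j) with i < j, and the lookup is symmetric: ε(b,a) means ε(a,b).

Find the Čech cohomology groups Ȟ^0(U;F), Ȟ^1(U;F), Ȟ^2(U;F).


Ȟ^0(U;F) ≅ Z,  Ȟ^1(U;F) ≅ 0,  Ȟ^2(U;F) ≅ Z/2

cover nerve:
  W12={t10,t16,t24} W13={t4,t13,t24} W14={t4,t22,t27} W15={t26,t27,t31} W16={t16,t21,t26} W23={t17,t19,t24} W24={t5,t15,t20} W25={t5,t8,t17} W26={t15,t16,t29} W34={t4,t9,t28} W35={t7,t17,t23} W36={t1,t23,t28} W45={t5,t14,t27} W46={t15,t28,t30} W56={t23,t25,t26}
  W123={t24} W126={t16} W134={t4} W145={t27} W156={t26} W235={t17} W245={t5} W246={t15} W346={t28} W356={t23}
C dims 6,15,10; δ0: rk 5, SNF 1^5; δ1: rk 10, SNF 1^9·2
Ȟ^0: (6−5)−0=1 ⇒ Z
Ȟ^1: (15−10)−5=0 ⇒ 0
Ȟ^2: (10−0)−10=0 plus torsion [2] ⇒ Z/2


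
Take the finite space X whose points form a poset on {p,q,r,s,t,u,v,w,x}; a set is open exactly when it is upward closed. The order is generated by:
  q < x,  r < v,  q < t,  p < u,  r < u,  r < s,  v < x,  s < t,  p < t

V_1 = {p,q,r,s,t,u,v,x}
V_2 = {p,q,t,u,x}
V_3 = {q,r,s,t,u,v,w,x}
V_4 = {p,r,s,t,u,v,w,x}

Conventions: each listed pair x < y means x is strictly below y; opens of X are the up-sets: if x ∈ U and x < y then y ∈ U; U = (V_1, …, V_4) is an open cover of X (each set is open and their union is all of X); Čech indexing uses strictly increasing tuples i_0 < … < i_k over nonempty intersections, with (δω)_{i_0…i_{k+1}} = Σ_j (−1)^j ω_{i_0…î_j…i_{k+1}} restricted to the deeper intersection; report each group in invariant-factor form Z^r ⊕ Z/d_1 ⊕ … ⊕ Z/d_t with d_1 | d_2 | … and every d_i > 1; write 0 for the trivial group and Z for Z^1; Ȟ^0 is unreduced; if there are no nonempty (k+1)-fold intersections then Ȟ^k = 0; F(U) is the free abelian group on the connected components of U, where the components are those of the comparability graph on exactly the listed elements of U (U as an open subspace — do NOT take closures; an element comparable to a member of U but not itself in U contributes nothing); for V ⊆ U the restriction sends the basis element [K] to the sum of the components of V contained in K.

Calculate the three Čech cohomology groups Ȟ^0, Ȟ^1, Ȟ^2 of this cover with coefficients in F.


nerve simplices:
  V12={p,q,t,u,x} V13={q,r,s,t,u,v,x} V14={p,r,s,t,u,v,x} V23={q,t,u,x} V24={p,t,u,x} V34={r,s,t,u,v,w,x}
  V123={q,t,u,x} V124={p,t,u,x} V134={r,s,t,u,v,x} V234={t,u,x}
  V1234={t,u,x}
components per intersection:
  V1: {p,q,r,s,t,u,v,x}
  V2: {p,q,t,u,x}
  V3: {q,r,s,t,u,v,x} {w}
  V4: {p,r,s,t,u,v,x} {w}
  V12: {p,q,t,u,x}
  V13: {q,r,s,t,u,v,x}
  V14: {p,r,s,t,u,v,x}
  V23: {q,t,x} {u}
  V24: {p,t,u} {x}
  V34: {r,s,t,u,v,x} {w}
  V123: {q,t,x} {u}
  V124: {p,t,u} {x}
  V134: {r,s,t,u,v,x}
  V234: {t} {u} {x}
  V1234: {t} {u} {x}
C dims 6,9,8,3; δ0: rk 4, SNF 1^4; δ1: rk 5, SNF 1^5; δ2: rk 3, SNF 1^3
degree 0: 6−4−0 = 2 → Ȟ^0 ≅ Z^2
degree 1: 9−5−4 = 0 → Ȟ^1 ≅ 0
degree 2: 8−3−5 = 0 → Ȟ^2 ≅ 0

Ȟ^0 = Z^2, Ȟ^1 = 0 and Ȟ^2 = 0


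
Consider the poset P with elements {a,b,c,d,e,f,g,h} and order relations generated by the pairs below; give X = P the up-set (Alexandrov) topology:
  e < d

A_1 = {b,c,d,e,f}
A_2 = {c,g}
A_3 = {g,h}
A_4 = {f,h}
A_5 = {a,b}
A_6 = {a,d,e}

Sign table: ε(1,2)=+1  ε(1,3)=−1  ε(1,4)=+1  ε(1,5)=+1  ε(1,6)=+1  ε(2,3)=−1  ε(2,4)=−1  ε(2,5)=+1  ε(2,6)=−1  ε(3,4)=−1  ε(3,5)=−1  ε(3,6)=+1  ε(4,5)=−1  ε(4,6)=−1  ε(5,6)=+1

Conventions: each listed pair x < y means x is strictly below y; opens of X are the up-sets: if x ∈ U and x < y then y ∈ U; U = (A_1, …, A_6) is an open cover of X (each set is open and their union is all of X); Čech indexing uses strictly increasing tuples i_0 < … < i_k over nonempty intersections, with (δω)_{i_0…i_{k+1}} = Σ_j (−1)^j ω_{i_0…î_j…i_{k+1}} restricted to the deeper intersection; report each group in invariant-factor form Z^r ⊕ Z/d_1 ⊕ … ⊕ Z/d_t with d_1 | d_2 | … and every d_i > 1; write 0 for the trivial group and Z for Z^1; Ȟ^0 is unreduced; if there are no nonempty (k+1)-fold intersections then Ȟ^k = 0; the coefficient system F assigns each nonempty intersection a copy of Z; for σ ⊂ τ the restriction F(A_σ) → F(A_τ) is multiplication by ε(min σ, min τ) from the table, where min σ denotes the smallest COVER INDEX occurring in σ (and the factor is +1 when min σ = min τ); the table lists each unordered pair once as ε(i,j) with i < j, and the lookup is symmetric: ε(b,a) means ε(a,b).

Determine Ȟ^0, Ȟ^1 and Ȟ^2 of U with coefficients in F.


nonempty intersections:
  A12={c} A14={f} A15={b} A16={d,e} A23={g} A34={h} A56={a}
C dims 6,7; δ0: rk 5, SNF 1^5
Ȟ^0: (6−5)−0=1 ⇒ Z
Ȟ^1: (7−0)−5=2 ⇒ Z^2
Ȟ^2: (0−0)−0=0 ⇒ 0

Ȟ^0 ≅ Z,  Ȟ^1 ≅ Z^2,  Ȟ^2 ≅ 0


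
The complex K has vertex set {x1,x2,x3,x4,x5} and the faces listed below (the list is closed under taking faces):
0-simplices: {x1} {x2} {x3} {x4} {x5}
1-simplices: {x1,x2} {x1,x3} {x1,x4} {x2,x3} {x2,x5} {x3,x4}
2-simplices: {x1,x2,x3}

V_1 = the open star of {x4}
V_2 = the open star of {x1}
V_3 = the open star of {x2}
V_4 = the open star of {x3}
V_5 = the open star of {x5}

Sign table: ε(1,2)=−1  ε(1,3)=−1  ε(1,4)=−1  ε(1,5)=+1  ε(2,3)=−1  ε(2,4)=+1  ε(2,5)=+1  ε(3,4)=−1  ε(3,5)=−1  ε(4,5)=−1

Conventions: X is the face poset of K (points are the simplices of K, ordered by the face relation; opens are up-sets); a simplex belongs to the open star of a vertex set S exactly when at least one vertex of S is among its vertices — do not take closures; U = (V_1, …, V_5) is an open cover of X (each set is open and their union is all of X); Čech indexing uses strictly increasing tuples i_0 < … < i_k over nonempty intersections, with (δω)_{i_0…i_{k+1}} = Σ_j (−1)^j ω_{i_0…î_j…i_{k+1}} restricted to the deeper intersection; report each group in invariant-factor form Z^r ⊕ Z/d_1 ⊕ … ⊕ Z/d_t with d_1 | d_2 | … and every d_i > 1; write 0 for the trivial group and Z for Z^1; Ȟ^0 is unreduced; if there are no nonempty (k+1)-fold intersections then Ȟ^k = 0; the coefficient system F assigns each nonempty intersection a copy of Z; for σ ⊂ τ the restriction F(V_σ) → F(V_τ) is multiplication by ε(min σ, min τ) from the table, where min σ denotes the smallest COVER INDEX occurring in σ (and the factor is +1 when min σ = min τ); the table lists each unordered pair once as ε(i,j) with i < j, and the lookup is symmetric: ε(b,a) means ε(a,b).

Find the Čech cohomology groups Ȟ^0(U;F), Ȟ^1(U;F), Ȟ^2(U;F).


nerve simplices:
  V1={{x4},{x1,x4},{x3,x4}} V2={{x1},{x1,x2},{x1,x3},{x1,x4},{x1,x2,x3}} V3={{x2},{x1,x2},{x2,x3},{x2,x5},{x1,x2,x3}} V4={{x3},{x1,x3},{x2,x3},{x3,x4},{x1,x2,x3}} V5={{x5},{x2,x5}}
  V12={{x1,x4}} V14={{x3,x4}} V23={{x1,x2},{x1,x2,x3}} V24={{x1,x3},{x1,x2,x3}} V34={{x2,x3},{x1,x2,x3}} V35={{x2,x5}}
  V234={{x1,x2,x3}}
C dims 5,6,1; δ0: rk 4, SNF 1^4; δ1: rk 1, SNF 1^1
degree 0: 5−4−0 = 1 → Ȟ^0 ≅ Z
degree 1: 6−1−4 = 1 → Ȟ^1 ≅ Z
degree 2: 1−0−1 = 0 → Ȟ^2 ≅ 0

Ȟ^0 = Z; Ȟ^1 = Z; Ȟ^2 = 0


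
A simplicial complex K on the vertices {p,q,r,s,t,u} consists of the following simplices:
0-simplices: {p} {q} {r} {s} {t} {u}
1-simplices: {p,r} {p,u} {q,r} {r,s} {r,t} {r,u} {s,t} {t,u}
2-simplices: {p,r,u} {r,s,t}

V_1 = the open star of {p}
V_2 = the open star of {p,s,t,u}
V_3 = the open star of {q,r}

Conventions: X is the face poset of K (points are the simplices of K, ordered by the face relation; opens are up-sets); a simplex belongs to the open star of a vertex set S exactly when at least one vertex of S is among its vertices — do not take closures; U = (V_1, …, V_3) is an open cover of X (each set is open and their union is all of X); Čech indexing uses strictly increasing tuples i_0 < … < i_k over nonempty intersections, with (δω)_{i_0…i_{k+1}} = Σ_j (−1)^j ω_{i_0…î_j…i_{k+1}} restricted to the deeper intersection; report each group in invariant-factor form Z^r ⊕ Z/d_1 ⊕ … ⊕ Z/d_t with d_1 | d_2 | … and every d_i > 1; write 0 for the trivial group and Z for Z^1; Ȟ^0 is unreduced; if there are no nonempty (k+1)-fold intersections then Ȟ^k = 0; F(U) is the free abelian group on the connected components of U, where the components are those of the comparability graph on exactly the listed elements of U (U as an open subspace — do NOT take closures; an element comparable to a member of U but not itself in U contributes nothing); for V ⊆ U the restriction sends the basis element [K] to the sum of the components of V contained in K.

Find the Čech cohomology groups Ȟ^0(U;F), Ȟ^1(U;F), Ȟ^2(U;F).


Ȟ^0(U;F) ≅ Z; Ȟ^1(U;F) ≅ Z; Ȟ^2(U;F) ≅ 0

intersection data:
  V1={{p},{p,r},{p,u},{p,r,u}} V2={{p},{s},{t},{u},{p,r},{p,u},{r,s},{r,t},{r,u},{s,t},{t,u},{p,r,u},{r,s,t}} V3={{q},{r},{p,r},{q,r},{r,s},{r,t},{r,u},{p,r,u},{r,s,t}}
  V12={{p},{p,r},{p,u},{p,r,u}} V13={{p,r},{p,r,u}} V23={{p,r},{r,s},{r,t},{r,u},{p,r,u},{r,s,t}}
  V123={{p,r},{p,r,u}}
components per intersection:
  V1: {{p},{p,r},{p,u},{p,r,u}}
  V2: {{p},{s},{t},{u},{p,r},{p,u},{r,s},{r,t},{r,u},{s,t},{t,u},{p,r,u},{r,s,t}}
  V3: {{q},{r},{p,r},{q,r},{r,s},{r,t},{r,u},{p,r,u},{r,s,t}}
  V12: {{p},{p,r},{p,u},{p,r,u}}
  V13: {{p,r},{p,r,u}}
  V23: {{p,r},{r,u},{p,r,u}} {{r,s},{r,t},{r,s,t}}
  V123: {{p,r},{p,r,u}}
C dims 3,4,1; δ0: rk 2, SNF 1^2; δ1: rk 1, SNF 1^1
Ȟ^0 = (3 − 2) − 0 = 1, so Ȟ^0 ≅ Z
Ȟ^1 = (4 − 1) − 2 = 1, so Ȟ^1 ≅ Z
Ȟ^2 = (1 − 0) − 1 = 0, so Ȟ^2 ≅ 0
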